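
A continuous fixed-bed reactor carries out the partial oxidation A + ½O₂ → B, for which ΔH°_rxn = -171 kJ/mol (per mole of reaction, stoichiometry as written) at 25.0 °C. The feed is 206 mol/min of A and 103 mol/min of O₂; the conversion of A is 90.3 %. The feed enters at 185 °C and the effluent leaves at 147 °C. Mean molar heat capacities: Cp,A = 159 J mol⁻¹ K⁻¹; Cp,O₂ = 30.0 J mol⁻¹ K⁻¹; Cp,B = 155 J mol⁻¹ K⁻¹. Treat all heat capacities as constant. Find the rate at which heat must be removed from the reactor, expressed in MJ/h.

Q_out = 2020 MJ/h

Extent of reaction ξ = 0.903 × 206 = 186.02 mol/min
Reaction term: ξ·ΔH°_rxn = 186.02 × -171 = -31809 kJ/min
Sensible, feed 185→25 °C: -5735 kJ/min
Outlet flows (mol/min): A 19.982, O₂ 9.991, B 186.02
Sensible, products 25→147 °C: 3941.8 kJ/min
Q = ΔH = -33602 kJ/min = -560.04 kW
Heat removed = 2016.1 MJ/h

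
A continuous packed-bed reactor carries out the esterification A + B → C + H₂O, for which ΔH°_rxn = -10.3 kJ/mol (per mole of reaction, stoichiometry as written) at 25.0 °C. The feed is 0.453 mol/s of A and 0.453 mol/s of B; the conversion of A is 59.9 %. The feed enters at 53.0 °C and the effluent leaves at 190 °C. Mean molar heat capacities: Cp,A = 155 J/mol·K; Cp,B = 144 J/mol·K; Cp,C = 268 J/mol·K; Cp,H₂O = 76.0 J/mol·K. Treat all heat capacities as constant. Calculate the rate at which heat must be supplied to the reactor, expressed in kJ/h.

Q_in = 64000 kJ/h

Extent of reaction ξ = 0.599 × 0.453 = 0.27135 mol/s
Reaction term: ξ·ΔH°_rxn = 0.27135 × -10.3 = -2.7949 kJ/s
Sensible, feed 53.0→25 °C: -3.7925 kJ/s
Outlet flows (mol/s): A 0.18165, B 0.18165, C 0.27135, H₂O 0.27135
Sensible, products 25→190 °C: 24.364 kJ/s
Q = ΔH = 17.776 kJ/s = 17.776 kW
Heat supplied = 63994 kJ/h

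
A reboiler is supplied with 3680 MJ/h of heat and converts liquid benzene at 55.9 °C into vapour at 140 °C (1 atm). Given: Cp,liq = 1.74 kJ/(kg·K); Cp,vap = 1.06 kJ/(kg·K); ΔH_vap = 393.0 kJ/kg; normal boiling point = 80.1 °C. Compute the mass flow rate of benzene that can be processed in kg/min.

ṁ = 123 kg/min

Δh = 1.74×(80.1−55.9) + 393.0 + 1.06×(140−80.1) = 498.6 kJ/kg
Q = 3680 MJ/h = 1022.2 kJ/s = 61333 kJ/min
ṁ = Q/Δh = 61333 / 498.6 = 123.01 kg/min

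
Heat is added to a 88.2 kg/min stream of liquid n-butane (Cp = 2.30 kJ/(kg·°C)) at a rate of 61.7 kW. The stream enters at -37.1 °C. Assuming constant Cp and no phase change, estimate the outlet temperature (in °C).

T_out = -18.9 °C

Q = 61.7 kW = 3702 kJ/min
ΔT = Q/(ṁ·Cp) = 3702/(88.2×2.30) = 18.249 K
T_out = -37.1 + 18.249 = -18.851 °C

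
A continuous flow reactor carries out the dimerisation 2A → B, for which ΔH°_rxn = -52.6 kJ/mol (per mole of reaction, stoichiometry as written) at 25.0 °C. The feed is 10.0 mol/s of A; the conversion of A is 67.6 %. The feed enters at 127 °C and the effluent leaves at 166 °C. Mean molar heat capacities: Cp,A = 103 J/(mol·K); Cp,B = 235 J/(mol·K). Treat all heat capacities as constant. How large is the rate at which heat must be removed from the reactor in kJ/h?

Q_out = 446000 kJ/h

Extent of reaction ξ = 0.676 × 10.0 / 2 = 3.38 mol/s
Reaction term: ξ·ΔH°_rxn = 3.38 × -52.6 = -177.79 kJ/s
Sensible, feed 127→25 °C: -105.06 kJ/s
Outlet flows (mol/s): A 3.24, B 3.38
Sensible, products 25→166 °C: 159.05 kJ/s
Q = ΔH = -123.8 kJ/s = -123.8 kW
Heat removed = 445670 kJ/h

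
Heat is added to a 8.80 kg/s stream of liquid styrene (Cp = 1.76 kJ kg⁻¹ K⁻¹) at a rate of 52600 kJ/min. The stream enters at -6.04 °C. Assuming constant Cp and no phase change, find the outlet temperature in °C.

T_out = 50.6 °C

Q = 52600 kJ/min = 876.67 kJ/s
ΔT = Q/(ṁ·Cp) = 876.67/(8.80×1.76) = 56.603 K
T_out = -6.04 + 56.603 = 50.563 °C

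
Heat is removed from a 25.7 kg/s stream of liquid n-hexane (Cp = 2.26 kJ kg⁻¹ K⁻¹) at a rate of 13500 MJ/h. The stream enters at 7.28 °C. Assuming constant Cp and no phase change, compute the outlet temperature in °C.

Q = 13500 MJ/h = 3750 kJ/s
ΔT = Q/(ṁ·Cp) = 3750/(25.7×2.26) = 64.564 K
T_out = 7.28 − 64.564 = -57.284 °C

T_out = -57.3 °C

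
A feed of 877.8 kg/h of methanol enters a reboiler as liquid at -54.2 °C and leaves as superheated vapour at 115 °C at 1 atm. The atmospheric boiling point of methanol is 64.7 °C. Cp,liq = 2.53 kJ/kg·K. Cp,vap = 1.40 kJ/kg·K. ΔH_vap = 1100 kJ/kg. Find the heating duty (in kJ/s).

liquid -54.2→64.7 °C: 300.82 kJ/kg
vaporisation at 64.7 °C: 1100 kJ/kg
vapour 64.7→115 °C: 70.42 kJ/kg
Δh = 300.82 + 1100 + 70.42 = 1471.2 kJ/kg
Q = ṁ·Δh = 877.8 kg/h × 1471.2 kJ/kg = 1.2915e+06 kJ/h
|Q| = 358.74 kW

Q = 359 kJ/s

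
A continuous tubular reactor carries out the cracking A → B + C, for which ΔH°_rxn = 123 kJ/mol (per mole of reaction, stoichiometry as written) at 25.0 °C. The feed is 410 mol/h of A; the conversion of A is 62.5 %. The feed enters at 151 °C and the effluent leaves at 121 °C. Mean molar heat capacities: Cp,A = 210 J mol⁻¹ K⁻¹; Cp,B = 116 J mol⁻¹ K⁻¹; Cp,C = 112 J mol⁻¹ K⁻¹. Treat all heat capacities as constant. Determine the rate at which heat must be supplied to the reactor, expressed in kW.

Q_in = 8.16 kW

Extent of reaction ξ = 0.625 × 410 = 256.25 mol/h
Reaction term: ξ·ΔH°_rxn = 256.25 × 123 = 31519 kJ/h
Sensible, feed 151→25 °C: -10849 kJ/h
Outlet flows (mol/h): A 153.75, B 256.25, C 256.25
Sensible, products 25→121 °C: 8708.4 kJ/h
Q = ΔH = 29379 kJ/h = 8.1607 kW
Heat supplied = 8.1607 kW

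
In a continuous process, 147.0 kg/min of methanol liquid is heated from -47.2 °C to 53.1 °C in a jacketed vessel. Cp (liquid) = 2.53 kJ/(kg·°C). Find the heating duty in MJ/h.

Q = ṁ·Cp·ΔT = 147.0 × 2.53 × (53.1 − -47.2) = 37303 kJ/min
Converting: 37303 / 60 s = 621.71 kW
Heating duty = 2238.2 MJ/h

Q = 2240 MJ/h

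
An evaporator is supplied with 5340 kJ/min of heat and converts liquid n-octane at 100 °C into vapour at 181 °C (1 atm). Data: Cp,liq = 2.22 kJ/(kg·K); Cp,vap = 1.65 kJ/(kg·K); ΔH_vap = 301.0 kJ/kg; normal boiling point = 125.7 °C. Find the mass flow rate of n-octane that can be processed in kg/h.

Δh = 2.22×(125.7−100) + 301.0 + 1.65×(181−125.7) = 449.3 kJ/kg
Q = 5340 kJ/min = 89 kJ/s = 320400 kJ/h
ṁ = Q/Δh = 320400 / 449.3 = 713.11 kg/h

ṁ = 713 kg/h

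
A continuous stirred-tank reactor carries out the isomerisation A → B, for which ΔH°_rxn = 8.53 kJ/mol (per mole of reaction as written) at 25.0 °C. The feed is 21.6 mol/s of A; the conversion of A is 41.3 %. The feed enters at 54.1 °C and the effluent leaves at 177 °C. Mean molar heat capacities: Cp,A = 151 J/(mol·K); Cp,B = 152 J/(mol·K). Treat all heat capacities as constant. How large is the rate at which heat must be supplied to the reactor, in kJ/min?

Extent of reaction ξ = 0.413 × 21.6 = 8.9208 mol/s
Reaction term: ξ·ΔH°_rxn = 8.9208 × 8.53 = 76.094 kJ/s
Sensible, feed 54.1→25 °C: -94.913 kJ/s
Outlet flows (mol/s): A 12.679, B 8.9208
Sensible, products 25→177 °C: 497.12 kJ/s
Q = ΔH = 478.3 kJ/s = 478.3 kW
Heat supplied = 28698 kJ/min

Q_in = 28700 kJ/min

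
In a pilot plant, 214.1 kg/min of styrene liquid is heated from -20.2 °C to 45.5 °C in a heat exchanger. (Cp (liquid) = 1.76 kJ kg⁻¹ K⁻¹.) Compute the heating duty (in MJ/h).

Q = ṁ·Cp·ΔT = 214.1 × 1.76 × (45.5 − -20.2) = 24757 kJ/min
Converting: 24757 / 60 s = 412.61 kW
Heating duty = 1485.4 MJ/h

Q = 1490 MJ/h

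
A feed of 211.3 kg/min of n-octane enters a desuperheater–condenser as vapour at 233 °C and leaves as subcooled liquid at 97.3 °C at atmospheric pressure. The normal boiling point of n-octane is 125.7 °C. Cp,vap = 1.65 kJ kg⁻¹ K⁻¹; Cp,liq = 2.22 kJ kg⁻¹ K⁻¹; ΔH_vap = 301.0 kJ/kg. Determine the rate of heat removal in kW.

vapour 233→125.7 °C: -177.04 kJ/kg
condensation at 125.7 °C: -301 kJ/kg
liquid 125.7→97.3 °C: -63.048 kJ/kg
Δh = -177.04 + -301 + -63.048 = -541.09 kJ/kg
Q = ṁ·Δh = 211.3 kg/min × -541.09 kJ/kg = -114330 kJ/min
|Q| = 1905.5 kW

Q_c = 1910 kW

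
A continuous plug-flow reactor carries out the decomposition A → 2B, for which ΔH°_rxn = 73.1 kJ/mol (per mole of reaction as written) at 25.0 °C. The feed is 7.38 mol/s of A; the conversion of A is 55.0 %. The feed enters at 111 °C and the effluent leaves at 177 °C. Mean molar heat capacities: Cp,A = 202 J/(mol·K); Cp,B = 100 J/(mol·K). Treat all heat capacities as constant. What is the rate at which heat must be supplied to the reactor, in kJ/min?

Extent of reaction ξ = 0.550 × 7.38 = 4.059 mol/s
Reaction term: ξ·ΔH°_rxn = 4.059 × 73.1 = 296.71 kJ/s
Sensible, feed 111→25 °C: -128.21 kJ/s
Outlet flows (mol/s): A 3.321, B 8.118
Sensible, products 25→177 °C: 225.36 kJ/s
Q = ΔH = 393.87 kJ/s = 393.87 kW
Heat supplied = 23632 kJ/min

Q_in = 23600 kJ/min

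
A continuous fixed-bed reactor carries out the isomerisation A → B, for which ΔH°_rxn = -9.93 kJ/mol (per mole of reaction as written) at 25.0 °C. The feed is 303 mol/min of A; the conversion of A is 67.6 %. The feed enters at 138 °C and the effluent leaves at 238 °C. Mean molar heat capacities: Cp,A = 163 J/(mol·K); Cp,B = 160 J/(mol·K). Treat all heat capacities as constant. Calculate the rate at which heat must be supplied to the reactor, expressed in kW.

Q_in = 46.2 kW

Extent of reaction ξ = 0.676 × 303 = 204.83 mol/min
Reaction term: ξ·ΔH°_rxn = 204.83 × -9.93 = -2033.9 kJ/min
Sensible, feed 138→25 °C: -5581 kJ/min
Outlet flows (mol/min): A 98.172, B 204.83
Sensible, products 25→238 °C: 10389 kJ/min
Q = ΔH = 2774.1 kJ/min = 46.235 kW
Heat supplied = 46.235 kW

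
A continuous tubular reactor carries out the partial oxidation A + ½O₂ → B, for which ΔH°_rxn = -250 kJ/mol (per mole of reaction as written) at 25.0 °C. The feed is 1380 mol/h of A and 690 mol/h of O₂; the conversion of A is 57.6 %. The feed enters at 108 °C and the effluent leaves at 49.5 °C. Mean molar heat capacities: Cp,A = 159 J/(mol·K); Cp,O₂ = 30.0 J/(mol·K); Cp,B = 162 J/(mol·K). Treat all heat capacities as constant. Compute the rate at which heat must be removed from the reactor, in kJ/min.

Q_out = 3550 kJ/min

Extent of reaction ξ = 0.576 × 1380 = 794.88 mol/h
Reaction term: ξ·ΔH°_rxn = 794.88 × -250 = -198720 kJ/h
Sensible, feed 108→25 °C: -19930 kJ/h
Outlet flows (mol/h): A 585.12, O₂ 292.56, B 794.88
Sensible, products 25→49.5 °C: 5649.2 kJ/h
Q = ΔH = -213000 kJ/h = -59.167 kW
Heat removed = 3550 kJ/min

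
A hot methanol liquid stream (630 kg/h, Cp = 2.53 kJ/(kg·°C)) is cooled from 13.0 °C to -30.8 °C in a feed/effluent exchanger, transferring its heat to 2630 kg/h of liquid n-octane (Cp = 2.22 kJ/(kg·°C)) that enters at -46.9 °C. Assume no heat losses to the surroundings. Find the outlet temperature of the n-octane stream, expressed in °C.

Heat released by hot stream: Q = 630 × 2.53 × (13.0 − -30.8) = 69813 kJ/h
Energy balance on cold side (adiabatic exchanger): Q = ṁ_c·Cp_c·(T_c,out − T_c,in)
T_c,out = -46.9 + 69813/(2630 × 2.22) = -34.943 °C

T_c,out = -34.9 °C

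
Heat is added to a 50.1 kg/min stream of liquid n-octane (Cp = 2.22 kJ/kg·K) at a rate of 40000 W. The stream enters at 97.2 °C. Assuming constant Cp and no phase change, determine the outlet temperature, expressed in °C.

T_out = 119 °C

Q = 40000 W = 2400 kJ/min
ΔT = Q/(ṁ·Cp) = 2400/(50.1×2.22) = 21.578 K
T_out = 97.2 + 21.578 = 118.78 °C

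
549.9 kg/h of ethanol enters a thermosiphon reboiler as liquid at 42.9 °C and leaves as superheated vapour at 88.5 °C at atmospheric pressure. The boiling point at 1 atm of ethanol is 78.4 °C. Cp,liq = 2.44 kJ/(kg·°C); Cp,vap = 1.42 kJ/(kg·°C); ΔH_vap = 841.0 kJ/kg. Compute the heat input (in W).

liquid 42.9→78.4 °C: 86.62 kJ/kg
vaporisation at 78.4 °C: 841 kJ/kg
vapour 78.4→88.5 °C: 14.342 kJ/kg
Δh = 86.62 + 841 + 14.342 = 941.96 kJ/kg
Q = ṁ·Δh = 549.9 kg/h × 941.96 kJ/kg = 517980 kJ/h
|Q| = 143.88 kW = 143880 W

Q = 144000 W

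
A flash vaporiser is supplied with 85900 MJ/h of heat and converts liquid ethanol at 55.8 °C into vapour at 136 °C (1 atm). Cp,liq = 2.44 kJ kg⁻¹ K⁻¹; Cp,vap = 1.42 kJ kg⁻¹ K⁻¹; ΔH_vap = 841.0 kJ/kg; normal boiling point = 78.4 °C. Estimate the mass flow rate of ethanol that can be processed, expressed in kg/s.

ṁ = 24.4 kg/s

Δh = 2.44×(78.4−55.8) + 841.0 + 1.42×(136−78.4) = 977.94 kJ/kg
Q = 85900 MJ/h = 23861 kJ/s = 23861 kJ/s
ṁ = Q/Δh = 23861 / 977.94 = 24.399 kg/s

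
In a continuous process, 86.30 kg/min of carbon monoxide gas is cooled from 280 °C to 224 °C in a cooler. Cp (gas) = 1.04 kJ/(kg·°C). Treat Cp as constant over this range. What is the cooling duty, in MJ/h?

Q = ṁ·Cp·ΔT = 86.30 × 1.04 × (224 − 280) = -5026.1 kJ/min
Converting: 5026.1 / 60 s = 83.769 kW
Cooling duty = 301.57 MJ/h

Q_c = 302 MJ/h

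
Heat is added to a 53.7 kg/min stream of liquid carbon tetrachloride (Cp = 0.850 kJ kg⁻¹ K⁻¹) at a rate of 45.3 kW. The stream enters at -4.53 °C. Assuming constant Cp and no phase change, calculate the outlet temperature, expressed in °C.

T_out = 55.0 °C

Q = 45.3 kW = 2718 kJ/min
ΔT = Q/(ṁ·Cp) = 2718/(53.7×0.850) = 59.547 K
T_out = -4.53 + 59.547 = 55.017 °C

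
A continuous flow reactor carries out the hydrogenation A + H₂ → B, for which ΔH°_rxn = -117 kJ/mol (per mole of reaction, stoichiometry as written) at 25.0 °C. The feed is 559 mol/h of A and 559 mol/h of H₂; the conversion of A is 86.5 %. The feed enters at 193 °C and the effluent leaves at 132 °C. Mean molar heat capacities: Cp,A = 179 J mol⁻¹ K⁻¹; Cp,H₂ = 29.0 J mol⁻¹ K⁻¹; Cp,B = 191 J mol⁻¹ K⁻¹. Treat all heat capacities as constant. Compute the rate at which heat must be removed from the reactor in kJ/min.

Extent of reaction ξ = 0.865 × 559 = 483.53 mol/h
Reaction term: ξ·ΔH°_rxn = 483.53 × -117 = -56574 kJ/h
Sensible, feed 193→25 °C: -19534 kJ/h
Outlet flows (mol/h): A 75.465, H₂ 75.465, B 483.53
Sensible, products 25→132 °C: 11562 kJ/h
Q = ΔH = -64546 kJ/h = -17.929 kW
Heat removed = 1075.8 kJ/min

Q_out = 1080 kJ/min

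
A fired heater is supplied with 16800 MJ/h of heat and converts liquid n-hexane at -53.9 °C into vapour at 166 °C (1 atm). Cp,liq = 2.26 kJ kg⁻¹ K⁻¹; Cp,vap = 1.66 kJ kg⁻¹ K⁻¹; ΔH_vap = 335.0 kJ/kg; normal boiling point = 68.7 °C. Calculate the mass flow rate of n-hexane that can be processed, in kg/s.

ṁ = 6.03 kg/s

Δh = 2.26×(68.7−-53.9) + 335.0 + 1.66×(166−68.7) = 773.59 kJ/kg
Q = 16800 MJ/h = 4666.7 kJ/s = 4666.7 kJ/s
ṁ = Q/Δh = 4666.7 / 773.59 = 6.0324 kg/s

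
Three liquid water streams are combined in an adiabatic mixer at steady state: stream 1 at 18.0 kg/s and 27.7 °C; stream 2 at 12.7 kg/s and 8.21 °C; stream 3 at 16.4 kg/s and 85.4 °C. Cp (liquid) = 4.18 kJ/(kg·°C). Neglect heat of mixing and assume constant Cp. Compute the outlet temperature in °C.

No heat crosses the boundary, so H_out = H_in.
Σ ṁᵢCp,ᵢTᵢ = 18.0×4.18×27.7 + 12.7×4.18×8.21 + 16.4×4.18×85.4 = 8374.3
Σ ṁᵢCp,ᵢ = 18.0×4.18 + 12.7×4.18 + 16.4×4.18 = 196.88
T_out = 8374.3 / 196.88 = 42.536 °C

T_out = 42.5 °C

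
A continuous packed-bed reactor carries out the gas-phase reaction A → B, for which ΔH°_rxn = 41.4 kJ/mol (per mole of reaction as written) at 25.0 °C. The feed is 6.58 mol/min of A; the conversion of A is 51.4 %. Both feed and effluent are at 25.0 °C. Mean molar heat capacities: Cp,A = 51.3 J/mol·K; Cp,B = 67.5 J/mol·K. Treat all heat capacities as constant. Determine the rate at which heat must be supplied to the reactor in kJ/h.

Extent of reaction ξ = 0.514 × 6.58 = 3.3821 mol/min
Reaction term: ξ·ΔH°_rxn = 3.3821 × 41.4 = 140.02 kJ/min
Q = ΔH = 140.02 kJ/min = 2.3337 kW
Heat supplied = 8401.2 kJ/h

Q_in = 8400 kJ/h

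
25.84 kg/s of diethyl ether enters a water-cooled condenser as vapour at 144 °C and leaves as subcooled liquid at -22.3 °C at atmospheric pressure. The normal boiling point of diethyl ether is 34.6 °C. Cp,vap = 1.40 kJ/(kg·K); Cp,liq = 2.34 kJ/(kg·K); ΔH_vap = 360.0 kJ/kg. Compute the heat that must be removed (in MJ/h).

vapour 144→34.6 °C: -153.16 kJ/kg
condensation at 34.6 °C: -360 kJ/kg
liquid 34.6→-22.3 °C: -133.15 kJ/kg
Δh = -153.16 + -360 + -133.15 = -646.31 kJ/kg
Q = ṁ·Δh = 25.84 kg/s × -646.31 kJ/kg = -16701 kJ/s
|Q| = 16701 kW = 60122 MJ/h

Q_c = 60100 MJ/h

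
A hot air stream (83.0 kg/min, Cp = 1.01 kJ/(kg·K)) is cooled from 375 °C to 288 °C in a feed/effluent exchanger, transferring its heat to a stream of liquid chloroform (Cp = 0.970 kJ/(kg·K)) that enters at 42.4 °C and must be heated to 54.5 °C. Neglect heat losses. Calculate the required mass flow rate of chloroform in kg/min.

Heat released by hot stream: Q = 83.0 × 1.01 × (375 − 288) = 7293.2 kJ/min
Energy balance on cold side (adiabatic exchanger): Q = ṁ_c·Cp_c·(T_c,out − T_c,in)
ṁ_c = 7293.2 / [0.970 × (54.5 − 42.4)] = 621.39 kg/min

ṁ_c = 621 kg/min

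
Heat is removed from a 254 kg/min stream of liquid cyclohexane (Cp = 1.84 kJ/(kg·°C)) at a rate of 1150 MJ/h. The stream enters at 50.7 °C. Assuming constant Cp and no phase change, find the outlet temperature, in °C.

T_out = 9.69 °C

Q = 1150 MJ/h = 19167 kJ/min
ΔT = Q/(ṁ·Cp) = 19167/(254×1.84) = 41.01 K
T_out = 50.7 − 41.01 = 9.6895 °C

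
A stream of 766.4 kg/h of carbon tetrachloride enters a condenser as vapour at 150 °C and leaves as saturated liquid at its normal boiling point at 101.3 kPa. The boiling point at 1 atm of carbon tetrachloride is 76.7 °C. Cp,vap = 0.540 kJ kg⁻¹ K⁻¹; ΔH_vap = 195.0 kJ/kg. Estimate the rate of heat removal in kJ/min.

vapour 150→76.7 °C: -39.582 kJ/kg
condensation at 76.7 °C: -195 kJ/kg
Δh = -39.582 + -195 = -234.58 kJ/kg
Q = ṁ·Δh = 766.4 kg/h × -234.58 kJ/kg = -179780 kJ/h
|Q| = 49.94 kW = 2996.4 kJ/min

Q_c = 3000 kJ/min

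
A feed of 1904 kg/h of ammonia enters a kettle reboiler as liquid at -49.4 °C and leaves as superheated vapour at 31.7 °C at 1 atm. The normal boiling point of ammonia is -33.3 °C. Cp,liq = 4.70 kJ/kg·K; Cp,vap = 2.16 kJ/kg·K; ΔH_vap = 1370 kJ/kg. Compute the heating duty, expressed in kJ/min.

liquid -49.4→-33.3 °C: 75.67 kJ/kg
vaporisation at -33.3 °C: 1370 kJ/kg
vapour -33.3→31.7 °C: 140.4 kJ/kg
Δh = 75.67 + 1370 + 140.4 = 1586.1 kJ/kg
Q = ṁ·Δh = 1904 kg/h × 1586.1 kJ/kg = 3.0199e+06 kJ/h
|Q| = 838.85 kW = 50331 kJ/min

Q = 50300 kJ/min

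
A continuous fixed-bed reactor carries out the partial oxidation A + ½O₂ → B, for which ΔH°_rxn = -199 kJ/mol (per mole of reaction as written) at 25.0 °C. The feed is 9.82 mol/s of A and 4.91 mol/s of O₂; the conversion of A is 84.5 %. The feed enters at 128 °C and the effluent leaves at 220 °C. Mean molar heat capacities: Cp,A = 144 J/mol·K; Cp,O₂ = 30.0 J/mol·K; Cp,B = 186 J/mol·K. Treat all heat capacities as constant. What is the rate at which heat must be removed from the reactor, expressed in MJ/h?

Extent of reaction ξ = 0.845 × 9.82 = 8.2979 mol/s
Reaction term: ξ·ΔH°_rxn = 8.2979 × -199 = -1651.3 kJ/s
Sensible, feed 128→25 °C: -160.82 kJ/s
Outlet flows (mol/s): A 1.5221, O₂ 0.76105, B 8.2979
Sensible, products 25→220 °C: 348.16 kJ/s
Q = ΔH = -1463.9 kJ/s = -1463.9 kW
Heat removed = 5270.2 MJ/h

Q_out = 5270 MJ/h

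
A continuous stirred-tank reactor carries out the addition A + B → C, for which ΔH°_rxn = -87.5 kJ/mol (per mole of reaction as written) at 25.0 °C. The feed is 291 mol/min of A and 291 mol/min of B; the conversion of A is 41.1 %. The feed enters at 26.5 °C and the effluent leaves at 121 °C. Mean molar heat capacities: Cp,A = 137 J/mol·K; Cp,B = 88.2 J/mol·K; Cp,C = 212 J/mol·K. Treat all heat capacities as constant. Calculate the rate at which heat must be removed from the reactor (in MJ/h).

Q_out = 265 MJ/h

Extent of reaction ξ = 0.411 × 291 = 119.6 mol/min
Reaction term: ξ·ΔH°_rxn = 119.6 × -87.5 = -10465 kJ/min
Sensible, feed 26.5→25 °C: -98.3 kJ/min
Outlet flows (mol/min): A 171.4, B 171.4, C 119.6
Sensible, products 25→121 °C: 6139.6 kJ/min
Q = ΔH = -4423.8 kJ/min = -73.729 kW
Heat removed = 265.43 MJ/h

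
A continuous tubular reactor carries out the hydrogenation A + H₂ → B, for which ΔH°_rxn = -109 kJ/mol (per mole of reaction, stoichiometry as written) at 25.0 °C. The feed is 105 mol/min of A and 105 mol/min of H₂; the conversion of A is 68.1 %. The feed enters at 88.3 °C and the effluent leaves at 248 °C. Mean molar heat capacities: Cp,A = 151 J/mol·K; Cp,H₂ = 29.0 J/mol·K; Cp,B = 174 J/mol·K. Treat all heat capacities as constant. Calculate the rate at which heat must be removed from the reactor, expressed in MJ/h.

Q_out = 292 MJ/h

Extent of reaction ξ = 0.681 × 105 = 71.505 mol/min
Reaction term: ξ·ΔH°_rxn = 71.505 × -109 = -7794 kJ/min
Sensible, feed 88.3→25 °C: -1196.4 kJ/min
Outlet flows (mol/min): A 33.495, H₂ 33.495, B 71.505
Sensible, products 25→248 °C: 4119 kJ/min
Q = ΔH = -4871.4 kJ/min = -81.19 kW
Heat removed = 292.28 MJ/h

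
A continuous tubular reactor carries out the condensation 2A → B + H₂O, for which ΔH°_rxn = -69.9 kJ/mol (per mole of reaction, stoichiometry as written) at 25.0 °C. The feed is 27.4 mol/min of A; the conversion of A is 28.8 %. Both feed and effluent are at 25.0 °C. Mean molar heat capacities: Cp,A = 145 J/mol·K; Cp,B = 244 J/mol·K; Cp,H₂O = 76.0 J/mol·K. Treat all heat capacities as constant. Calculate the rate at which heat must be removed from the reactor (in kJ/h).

Q_out = 16500 kJ/h

Extent of reaction ξ = 0.288 × 27.4 / 2 = 3.9456 mol/min
Reaction term: ξ·ΔH°_rxn = 3.9456 × -69.9 = -275.8 kJ/min
Q = ΔH = -275.8 kJ/min = -4.5966 kW
Heat removed = 16548 kJ/h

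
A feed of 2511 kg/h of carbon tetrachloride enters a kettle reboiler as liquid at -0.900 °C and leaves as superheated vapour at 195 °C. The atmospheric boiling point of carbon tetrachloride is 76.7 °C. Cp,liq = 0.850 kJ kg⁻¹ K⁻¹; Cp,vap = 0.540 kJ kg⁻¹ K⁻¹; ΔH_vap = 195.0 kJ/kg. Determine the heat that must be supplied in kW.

Q = 227 kW

liquid -0.900→76.7 °C: 65.96 kJ/kg
vaporisation at 76.7 °C: 195 kJ/kg
vapour 76.7→195 °C: 63.882 kJ/kg
Δh = 65.96 + 195 + 63.882 = 324.84 kJ/kg
Q = ṁ·Δh = 2511 kg/h × 324.84 kJ/kg = 815680 kJ/h
|Q| = 226.58 kW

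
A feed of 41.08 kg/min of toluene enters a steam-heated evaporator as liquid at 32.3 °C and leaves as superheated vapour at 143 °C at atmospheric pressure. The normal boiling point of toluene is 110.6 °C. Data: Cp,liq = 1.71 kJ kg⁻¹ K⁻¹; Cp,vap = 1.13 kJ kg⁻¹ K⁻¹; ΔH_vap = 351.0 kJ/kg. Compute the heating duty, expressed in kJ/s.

Q = 357 kJ/s

liquid 32.3→110.6 °C: 133.89 kJ/kg
vaporisation at 110.6 °C: 351 kJ/kg
vapour 110.6→143 °C: 36.612 kJ/kg
Δh = 133.89 + 351 + 36.612 = 521.5 kJ/kg
Q = ṁ·Δh = 41.08 kg/min × 521.5 kJ/kg = 21423 kJ/min
|Q| = 357.06 kW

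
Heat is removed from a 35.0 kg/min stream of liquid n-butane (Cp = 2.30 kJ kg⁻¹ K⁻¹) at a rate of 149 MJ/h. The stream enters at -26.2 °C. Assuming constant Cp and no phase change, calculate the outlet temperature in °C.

Q = 149 MJ/h = 2483.3 kJ/min
ΔT = Q/(ṁ·Cp) = 2483.3/(35.0×2.30) = 30.849 K
T_out = -26.2 − 30.849 = -57.049 °C

T_out = -57.0 °C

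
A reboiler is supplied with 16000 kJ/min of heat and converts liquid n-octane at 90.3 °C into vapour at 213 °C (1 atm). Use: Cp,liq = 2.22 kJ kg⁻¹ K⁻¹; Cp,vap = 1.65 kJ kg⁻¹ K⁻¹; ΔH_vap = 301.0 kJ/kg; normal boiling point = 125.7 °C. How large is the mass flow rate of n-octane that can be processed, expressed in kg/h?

ṁ = 1830 kg/h

Δh = 2.22×(125.7−90.3) + 301.0 + 1.65×(213−125.7) = 523.63 kJ/kg
Q = 16000 kJ/min = 266.67 kJ/s = 960000 kJ/h
ṁ = Q/Δh = 960000 / 523.63 = 1833.3 kg/h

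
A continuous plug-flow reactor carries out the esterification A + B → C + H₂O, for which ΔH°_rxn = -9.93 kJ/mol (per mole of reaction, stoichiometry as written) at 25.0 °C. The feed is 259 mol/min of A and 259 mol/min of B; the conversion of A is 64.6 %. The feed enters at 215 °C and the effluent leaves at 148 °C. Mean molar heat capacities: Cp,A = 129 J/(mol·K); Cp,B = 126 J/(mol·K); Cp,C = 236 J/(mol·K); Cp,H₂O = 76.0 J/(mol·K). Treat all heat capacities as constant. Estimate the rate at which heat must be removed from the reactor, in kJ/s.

Q_out = 81.9 kJ/s

Extent of reaction ξ = 0.646 × 259 = 167.31 mol/min
Reaction term: ξ·ΔH°_rxn = 167.31 × -9.93 = -1661.4 kJ/min
Sensible, feed 215→25 °C: -12549 kJ/min
Outlet flows (mol/min): A 91.686, B 91.686, C 167.31, H₂O 167.31
Sensible, products 25→148 °C: 9296.6 kJ/min
Q = ΔH = -4913.4 kJ/min = -81.89 kW
Heat removed = 81.89 kJ/s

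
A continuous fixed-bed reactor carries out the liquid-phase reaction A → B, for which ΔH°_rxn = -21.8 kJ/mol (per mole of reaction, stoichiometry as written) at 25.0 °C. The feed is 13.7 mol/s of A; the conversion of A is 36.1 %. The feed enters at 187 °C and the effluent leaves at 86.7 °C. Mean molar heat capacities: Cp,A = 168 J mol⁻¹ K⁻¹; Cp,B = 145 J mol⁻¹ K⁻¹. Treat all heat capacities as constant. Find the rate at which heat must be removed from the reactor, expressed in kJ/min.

Extent of reaction ξ = 0.361 × 13.7 = 4.9457 mol/s
Reaction term: ξ·ΔH°_rxn = 4.9457 × -21.8 = -107.82 kJ/s
Sensible, feed 187→25 °C: -372.86 kJ/s
Outlet flows (mol/s): A 8.7543, B 4.9457
Sensible, products 25→86.7 °C: 134.99 kJ/s
Q = ΔH = -345.69 kJ/s = -345.69 kW
Heat removed = 20741 kJ/min

Q_out = 20700 kJ/min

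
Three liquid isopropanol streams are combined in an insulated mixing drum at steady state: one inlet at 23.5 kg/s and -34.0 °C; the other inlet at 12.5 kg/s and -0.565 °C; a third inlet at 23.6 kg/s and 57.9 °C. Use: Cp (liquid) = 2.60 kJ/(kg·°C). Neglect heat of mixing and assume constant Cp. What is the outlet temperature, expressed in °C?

Adiabatic, steady state ⇒ Σ ṁᵢCp,ᵢ(T_out − Tᵢ) = 0
Σ ṁᵢCp,ᵢTᵢ = 23.5×2.60×-34.0 + 12.5×2.60×-0.565 + 23.6×2.60×57.9 = 1457
Σ ṁᵢCp,ᵢ = 23.5×2.60 + 12.5×2.60 + 23.6×2.60 = 154.96
T_out = 1457 / 154.96 = 9.4023 °C

T_out = 9.40 °C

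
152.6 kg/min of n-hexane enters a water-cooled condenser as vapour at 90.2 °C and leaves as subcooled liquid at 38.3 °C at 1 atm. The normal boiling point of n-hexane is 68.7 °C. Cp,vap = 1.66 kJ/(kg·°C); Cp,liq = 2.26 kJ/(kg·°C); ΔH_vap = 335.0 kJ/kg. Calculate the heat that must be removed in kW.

Q_c = 1120 kW

vapour 90.2→68.7 °C: -35.69 kJ/kg
condensation at 68.7 °C: -335 kJ/kg
liquid 68.7→38.3 °C: -68.704 kJ/kg
Δh = -35.69 + -335 + -68.704 = -439.39 kJ/kg
Q = ṁ·Δh = 152.6 kg/min × -439.39 kJ/kg = -67052 kJ/min
|Q| = 1117.5 kW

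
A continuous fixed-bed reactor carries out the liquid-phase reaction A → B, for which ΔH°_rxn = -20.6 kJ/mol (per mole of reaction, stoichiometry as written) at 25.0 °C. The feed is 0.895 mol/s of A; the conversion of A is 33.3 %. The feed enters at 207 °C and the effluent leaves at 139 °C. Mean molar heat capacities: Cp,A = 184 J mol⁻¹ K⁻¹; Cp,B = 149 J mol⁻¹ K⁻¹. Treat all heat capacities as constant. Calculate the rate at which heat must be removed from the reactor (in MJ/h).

Extent of reaction ξ = 0.333 × 0.895 = 0.29804 mol/s
Reaction term: ξ·ΔH°_rxn = 0.29804 × -20.6 = -6.1395 kJ/s
Sensible, feed 207→25 °C: -29.972 kJ/s
Outlet flows (mol/s): A 0.59696, B 0.29804
Sensible, products 25→139 °C: 17.584 kJ/s
Q = ΔH = -18.527 kJ/s = -18.527 kW
Heat removed = 66.697 MJ/h

Q_out = 66.7 MJ/h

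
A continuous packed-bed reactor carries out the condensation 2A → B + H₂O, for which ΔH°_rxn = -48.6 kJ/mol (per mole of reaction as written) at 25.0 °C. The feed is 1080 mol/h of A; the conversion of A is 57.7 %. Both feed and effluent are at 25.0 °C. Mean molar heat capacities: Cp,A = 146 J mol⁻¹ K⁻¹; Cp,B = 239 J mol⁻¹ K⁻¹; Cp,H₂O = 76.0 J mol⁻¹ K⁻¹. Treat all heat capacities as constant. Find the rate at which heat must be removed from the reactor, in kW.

Extent of reaction ξ = 0.577 × 1080 / 2 = 311.58 mol/h
Reaction term: ξ·ΔH°_rxn = 311.58 × -48.6 = -15143 kJ/h
Q = ΔH = -15143 kJ/h = -4.2063 kW
Heat removed = 4.2063 kW

Q_out = 4.21 kW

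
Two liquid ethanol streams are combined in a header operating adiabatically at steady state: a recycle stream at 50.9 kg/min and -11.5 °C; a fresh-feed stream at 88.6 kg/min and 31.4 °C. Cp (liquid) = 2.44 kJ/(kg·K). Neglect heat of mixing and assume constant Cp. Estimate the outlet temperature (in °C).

T_out = 15.7 °C

Energy balance with Q = 0: Σ ṁᵢCp,ᵢ(T_out − Tᵢ) = 0
T_out = Σ ṁᵢCp,ᵢTᵢ / Σ ṁᵢCp,ᵢ
      = 5359.9 / 340.38 = 15.747 °C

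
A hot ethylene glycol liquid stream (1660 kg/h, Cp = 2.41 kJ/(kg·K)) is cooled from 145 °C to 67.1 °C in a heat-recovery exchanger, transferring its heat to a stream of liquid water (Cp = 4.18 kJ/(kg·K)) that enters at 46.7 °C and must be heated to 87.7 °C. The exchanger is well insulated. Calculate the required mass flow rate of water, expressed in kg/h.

Heat released by hot stream: Q = 1660 × 2.41 × (145 − 67.1) = 311650 kJ/h
Energy balance on cold side (adiabatic exchanger): Q = ṁ_c·Cp_c·(T_c,out − T_c,in)
ṁ_c = 311650 / [4.18 × (87.7 − 46.7)] = 1818.5 kg/h

ṁ_c = 1820 kg/h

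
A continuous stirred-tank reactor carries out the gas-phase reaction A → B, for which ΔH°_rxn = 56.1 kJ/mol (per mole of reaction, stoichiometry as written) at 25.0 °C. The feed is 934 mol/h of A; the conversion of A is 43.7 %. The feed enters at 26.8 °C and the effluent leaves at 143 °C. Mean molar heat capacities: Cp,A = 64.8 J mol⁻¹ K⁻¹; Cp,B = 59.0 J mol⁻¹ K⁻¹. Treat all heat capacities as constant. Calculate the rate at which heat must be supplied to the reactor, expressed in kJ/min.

Q_in = 494 kJ/min

Extent of reaction ξ = 0.437 × 934 = 408.16 mol/h
Reaction term: ξ·ΔH°_rxn = 408.16 × 56.1 = 22898 kJ/h
Sensible, feed 26.8→25 °C: -108.94 kJ/h
Outlet flows (mol/h): A 525.84, B 408.16
Sensible, products 25→143 °C: 6862.4 kJ/h
Q = ΔH = 29651 kJ/h = 8.2364 kW
Heat supplied = 494.19 kJ/min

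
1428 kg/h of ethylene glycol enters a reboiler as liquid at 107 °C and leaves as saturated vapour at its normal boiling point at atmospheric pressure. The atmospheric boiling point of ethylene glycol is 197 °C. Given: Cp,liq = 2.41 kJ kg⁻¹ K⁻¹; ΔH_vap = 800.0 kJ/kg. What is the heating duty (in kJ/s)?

liquid 107→197 °C: 216.9 kJ/kg
vaporisation at 197 °C: 800 kJ/kg
Δh = 216.9 + 800 = 1016.9 kJ/kg
Q = ṁ·Δh = 1428 kg/h × 1016.9 kJ/kg = 1.4521e+06 kJ/h
|Q| = 403.37 kW

Q = 403 kJ/s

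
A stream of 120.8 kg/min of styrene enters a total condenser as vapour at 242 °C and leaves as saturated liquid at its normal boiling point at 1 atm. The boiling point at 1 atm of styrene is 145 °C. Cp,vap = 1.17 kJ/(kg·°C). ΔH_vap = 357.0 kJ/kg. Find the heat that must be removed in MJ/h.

vapour 242→145 °C: -113.49 kJ/kg
condensation at 145 °C: -357 kJ/kg
Δh = -113.49 + -357 = -470.49 kJ/kg
Q = ṁ·Δh = 120.8 kg/min × -470.49 kJ/kg = -56835 kJ/min
|Q| = 947.25 kW = 3410.1 MJ/h

Q_c = 3410 MJ/h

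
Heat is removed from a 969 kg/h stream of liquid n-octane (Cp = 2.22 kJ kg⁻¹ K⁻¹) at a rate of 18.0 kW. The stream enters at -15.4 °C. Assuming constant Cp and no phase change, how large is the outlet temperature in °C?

Q = 18.0 kW = 64800 kJ/h
ΔT = Q/(ṁ·Cp) = 64800/(969×2.22) = 30.123 K
T_out = -15.4 − 30.123 = -45.523 °C

T_out = -45.5 °C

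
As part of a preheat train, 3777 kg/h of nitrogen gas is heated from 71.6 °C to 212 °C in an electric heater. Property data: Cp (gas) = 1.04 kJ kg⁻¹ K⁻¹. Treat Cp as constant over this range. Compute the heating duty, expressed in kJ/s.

Q = ṁ·Cp·ΔT = 3777 × 1.04 × (212 − 71.6) = 551500 kJ/h
Converting: 551500 / 3600 s = 153.2 kW

Q = 153 kJ/s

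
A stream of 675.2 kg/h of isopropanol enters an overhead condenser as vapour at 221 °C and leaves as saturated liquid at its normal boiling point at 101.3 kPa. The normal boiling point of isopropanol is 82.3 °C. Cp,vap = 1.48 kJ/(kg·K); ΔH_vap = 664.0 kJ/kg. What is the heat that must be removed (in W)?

vapour 221→82.3 °C: -205.28 kJ/kg
condensation at 82.3 °C: -664 kJ/kg
Δh = -205.28 + -664 = -869.28 kJ/kg
Q = ṁ·Δh = 675.2 kg/h × -869.28 kJ/kg = -586940 kJ/h
|Q| = 163.04 kW = 163040 W

Q_c = 163000 W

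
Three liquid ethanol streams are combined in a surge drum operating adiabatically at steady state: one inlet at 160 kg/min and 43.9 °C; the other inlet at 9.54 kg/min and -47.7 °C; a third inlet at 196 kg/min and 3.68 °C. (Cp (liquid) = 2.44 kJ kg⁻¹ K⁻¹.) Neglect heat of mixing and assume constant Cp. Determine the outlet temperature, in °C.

T_out = 19.9 °C

Energy balance with Q = 0: Σ ṁᵢCp,ᵢ(T_out − Tᵢ) = 0
T_out = Σ ṁᵢCp,ᵢTᵢ / Σ ṁᵢCp,ᵢ
      = 17788 / 891.92 = 19.944 °C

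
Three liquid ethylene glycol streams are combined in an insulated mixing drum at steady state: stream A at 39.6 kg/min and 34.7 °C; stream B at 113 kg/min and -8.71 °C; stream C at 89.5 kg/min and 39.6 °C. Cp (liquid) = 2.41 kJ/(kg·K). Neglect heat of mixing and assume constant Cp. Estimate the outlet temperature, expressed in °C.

Adiabatic, steady state ⇒ Σ ṁᵢCp,ᵢ(T_out − Tᵢ) = 0
Σ ṁᵢCp,ᵢTᵢ = 39.6×2.41×34.7 + 113×2.41×-8.71 + 89.5×2.41×39.6 = 9481.2
Σ ṁᵢCp,ᵢ = 39.6×2.41 + 113×2.41 + 89.5×2.41 = 583.46
T_out = 9481.2 / 583.46 = 16.25 °C

T_out = 16.2 °C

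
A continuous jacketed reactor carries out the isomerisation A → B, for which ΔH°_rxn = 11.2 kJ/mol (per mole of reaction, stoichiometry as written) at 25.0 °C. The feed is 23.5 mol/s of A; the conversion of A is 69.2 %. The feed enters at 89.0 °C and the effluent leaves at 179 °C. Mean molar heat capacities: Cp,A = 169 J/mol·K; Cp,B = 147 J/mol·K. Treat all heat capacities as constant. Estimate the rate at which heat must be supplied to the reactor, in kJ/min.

Q_in = 29100 kJ/min

Extent of reaction ξ = 0.692 × 23.5 = 16.262 mol/s
Reaction term: ξ·ΔH°_rxn = 16.262 × 11.2 = 182.13 kJ/s
Sensible, feed 89.0→25 °C: -254.18 kJ/s
Outlet flows (mol/s): A 7.238, B 16.262
Sensible, products 25→179 °C: 556.52 kJ/s
Q = ΔH = 484.47 kJ/s = 484.47 kW
Heat supplied = 29068 kJ/min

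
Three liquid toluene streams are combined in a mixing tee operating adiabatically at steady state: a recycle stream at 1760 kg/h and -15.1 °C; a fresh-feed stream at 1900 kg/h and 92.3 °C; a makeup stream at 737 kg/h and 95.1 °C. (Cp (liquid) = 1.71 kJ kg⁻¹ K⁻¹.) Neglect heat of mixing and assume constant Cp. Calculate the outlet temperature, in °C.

Energy balance with Q = 0: Σ ṁᵢCp,ᵢ(T_out − Tᵢ) = 0
Σ ṁᵢCp,ᵢTᵢ = 1760×1.71×-15.1 + 1900×1.71×92.3 + 737×1.71×95.1 = 374290
Σ ṁᵢCp,ᵢ = 1760×1.71 + 1900×1.71 + 737×1.71 = 7518.9
T_out = 374290 / 7518.9 = 49.78 °C

T_out = 49.8 °C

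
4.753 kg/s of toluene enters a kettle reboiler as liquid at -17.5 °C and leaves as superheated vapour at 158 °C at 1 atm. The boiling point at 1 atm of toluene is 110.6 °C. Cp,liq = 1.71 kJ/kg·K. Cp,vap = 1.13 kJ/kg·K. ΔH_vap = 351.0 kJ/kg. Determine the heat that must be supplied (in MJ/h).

liquid -17.5→110.6 °C: 219.05 kJ/kg
vaporisation at 110.6 °C: 351 kJ/kg
vapour 110.6→158 °C: 53.562 kJ/kg
Δh = 219.05 + 351 + 53.562 = 623.61 kJ/kg
Q = ṁ·Δh = 4.753 kg/s × 623.61 kJ/kg = 2964 kJ/s
|Q| = 2964 kW = 10671 MJ/h

Q = 10700 MJ/h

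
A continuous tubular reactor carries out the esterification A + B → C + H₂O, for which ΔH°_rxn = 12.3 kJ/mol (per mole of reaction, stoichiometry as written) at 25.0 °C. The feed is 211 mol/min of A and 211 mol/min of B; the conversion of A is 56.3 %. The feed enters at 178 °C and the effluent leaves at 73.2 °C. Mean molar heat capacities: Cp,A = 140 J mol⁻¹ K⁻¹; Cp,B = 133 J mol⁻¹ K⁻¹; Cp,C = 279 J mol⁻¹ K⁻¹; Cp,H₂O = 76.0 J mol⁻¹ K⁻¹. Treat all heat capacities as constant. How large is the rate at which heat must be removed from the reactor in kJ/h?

Extent of reaction ξ = 0.563 × 211 = 118.79 mol/min
Reaction term: ξ·ΔH°_rxn = 118.79 × 12.3 = 1461.2 kJ/min
Sensible, feed 178→25 °C: -8813.3 kJ/min
Outlet flows (mol/min): A 92.207, B 92.207, C 118.79, H₂O 118.79
Sensible, products 25→73.2 °C: 3246 kJ/min
Q = ΔH = -4106.1 kJ/min = -68.435 kW
Heat removed = 246370 kJ/h

Q_out = 246000 kJ/h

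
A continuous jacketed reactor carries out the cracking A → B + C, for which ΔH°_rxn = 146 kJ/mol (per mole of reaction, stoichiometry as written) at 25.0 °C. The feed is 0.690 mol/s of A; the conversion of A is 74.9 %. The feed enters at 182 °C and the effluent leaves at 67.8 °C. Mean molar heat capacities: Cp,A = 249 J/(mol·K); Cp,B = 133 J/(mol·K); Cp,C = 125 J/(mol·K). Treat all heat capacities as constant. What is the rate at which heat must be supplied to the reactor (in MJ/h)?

Extent of reaction ξ = 0.749 × 0.690 = 0.51681 mol/s
Reaction term: ξ·ΔH°_rxn = 0.51681 × 146 = 75.454 kJ/s
Sensible, feed 182→25 °C: -26.974 kJ/s
Outlet flows (mol/s): A 0.17319, B 0.51681, C 0.51681
Sensible, products 25→67.8 °C: 7.5525 kJ/s
Q = ΔH = 56.033 kJ/s = 56.033 kW
Heat supplied = 201.72 MJ/h

Q_in = 202 MJ/h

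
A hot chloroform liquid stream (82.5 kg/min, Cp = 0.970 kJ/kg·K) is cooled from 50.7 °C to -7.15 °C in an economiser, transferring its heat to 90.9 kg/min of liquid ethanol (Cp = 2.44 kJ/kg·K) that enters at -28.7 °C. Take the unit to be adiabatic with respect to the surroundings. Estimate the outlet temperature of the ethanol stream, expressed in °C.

Heat released by hot stream: Q = 82.5 × 0.970 × (50.7 − -7.15) = 4629.4 kJ/min
Energy balance on cold side (adiabatic exchanger): Q = ṁ_c·Cp_c·(T_c,out − T_c,in)
T_c,out = -28.7 + 4629.4/(90.9 × 2.44) = -7.8275 °C

T_c,out = -7.83 °C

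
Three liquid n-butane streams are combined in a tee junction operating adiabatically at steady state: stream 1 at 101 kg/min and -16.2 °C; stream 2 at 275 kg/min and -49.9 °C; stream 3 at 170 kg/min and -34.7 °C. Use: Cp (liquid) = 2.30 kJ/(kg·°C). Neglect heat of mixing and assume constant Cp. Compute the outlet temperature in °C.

T_out = -38.9 °C

No heat crosses the boundary, so H_out = H_in.
Σ ṁᵢCp,ᵢTᵢ = 101×2.30×-16.2 + 275×2.30×-49.9 + 170×2.30×-34.7 = -48893
Σ ṁᵢCp,ᵢ = 101×2.30 + 275×2.30 + 170×2.30 = 1255.8
T_out = -48893 / 1255.8 = -38.934 °C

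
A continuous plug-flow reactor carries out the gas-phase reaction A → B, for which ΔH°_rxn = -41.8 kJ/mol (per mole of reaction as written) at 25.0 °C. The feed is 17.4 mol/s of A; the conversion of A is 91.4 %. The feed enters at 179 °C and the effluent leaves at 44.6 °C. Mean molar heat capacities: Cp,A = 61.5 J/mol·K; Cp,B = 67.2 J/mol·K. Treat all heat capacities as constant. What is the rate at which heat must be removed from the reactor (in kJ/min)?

Extent of reaction ξ = 0.914 × 17.4 = 15.904 mol/s
Reaction term: ξ·ΔH°_rxn = 15.904 × -41.8 = -664.77 kJ/s
Sensible, feed 179→25 °C: -164.8 kJ/s
Outlet flows (mol/s): A 1.4964, B 15.904
Sensible, products 25→44.6 °C: 22.751 kJ/s
Q = ΔH = -806.82 kJ/s = -806.82 kW
Heat removed = 48409 kJ/min

Q_out = 48400 kJ/min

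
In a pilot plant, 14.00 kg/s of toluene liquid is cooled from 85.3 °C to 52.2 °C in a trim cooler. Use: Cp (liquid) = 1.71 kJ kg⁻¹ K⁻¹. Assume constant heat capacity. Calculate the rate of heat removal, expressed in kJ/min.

Q_c = 47500 kJ/min

Q = ṁ·Cp·ΔT = 14.00 × 1.71 × (52.2 − 85.3) = -792.41 kJ/s
Cooling duty = 47545 kJ/min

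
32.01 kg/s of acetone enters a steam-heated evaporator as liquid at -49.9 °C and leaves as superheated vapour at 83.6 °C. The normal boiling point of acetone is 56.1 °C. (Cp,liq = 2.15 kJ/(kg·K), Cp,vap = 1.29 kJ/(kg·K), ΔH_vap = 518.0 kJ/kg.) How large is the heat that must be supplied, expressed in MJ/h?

liquid -49.9→56.1 °C: 227.9 kJ/kg
vaporisation at 56.1 °C: 518 kJ/kg
vapour 56.1→83.6 °C: 35.475 kJ/kg
Δh = 227.9 + 518 + 35.475 = 781.38 kJ/kg
Q = ṁ·Δh = 32.01 kg/s × 781.38 kJ/kg = 25012 kJ/s
|Q| = 25012 kW = 90043 MJ/h

Q = 90000 MJ/h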